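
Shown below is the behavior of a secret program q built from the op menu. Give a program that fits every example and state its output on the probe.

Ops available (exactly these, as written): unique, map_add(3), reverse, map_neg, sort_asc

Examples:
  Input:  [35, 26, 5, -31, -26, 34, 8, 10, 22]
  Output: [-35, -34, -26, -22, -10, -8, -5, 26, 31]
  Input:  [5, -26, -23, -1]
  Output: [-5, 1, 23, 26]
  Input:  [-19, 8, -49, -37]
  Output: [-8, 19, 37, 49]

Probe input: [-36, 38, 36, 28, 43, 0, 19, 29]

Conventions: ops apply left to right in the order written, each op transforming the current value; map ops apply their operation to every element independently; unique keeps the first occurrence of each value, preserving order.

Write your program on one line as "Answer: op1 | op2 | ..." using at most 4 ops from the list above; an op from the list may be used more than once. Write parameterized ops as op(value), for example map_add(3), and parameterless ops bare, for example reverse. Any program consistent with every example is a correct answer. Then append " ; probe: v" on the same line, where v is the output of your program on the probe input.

sort_asc | reverse | map_neg ; probe: [-43, -38, -36, -29, -28, -19, 0, 36]

Check, running the answer program on each example:
  [35, 26, 5, -31, -26, 34, 8, 10, 22] -> [-31, -26, 5, 8, 10, 22, 26, 34, 35] -> [35, 34, 26, 22, 10, 8, 5, -26, -31] -> [-35, -34, -26, -22, -10, -8, -5, 26, 31]
  [5, -26, -23, -1] -> [-26, -23, -1, 5] -> [5, -1, -23, -26] -> [-5, 1, 23, 26]
  [-19, 8, -49, -37] -> [-49, -37, -19, 8] -> [8, -19, -37, -49] -> [-8, 19, 37, 49]
  probe: [-36, 38, 36, 28, 43, 0, 19, 29] -> [-36, 0, 19, 28, 29, 36, 38, 43] -> [43, 38, 36, 29, 28, 19, 0, -36] -> [-43, -38, -36, -29, -28, -19, 0, 36]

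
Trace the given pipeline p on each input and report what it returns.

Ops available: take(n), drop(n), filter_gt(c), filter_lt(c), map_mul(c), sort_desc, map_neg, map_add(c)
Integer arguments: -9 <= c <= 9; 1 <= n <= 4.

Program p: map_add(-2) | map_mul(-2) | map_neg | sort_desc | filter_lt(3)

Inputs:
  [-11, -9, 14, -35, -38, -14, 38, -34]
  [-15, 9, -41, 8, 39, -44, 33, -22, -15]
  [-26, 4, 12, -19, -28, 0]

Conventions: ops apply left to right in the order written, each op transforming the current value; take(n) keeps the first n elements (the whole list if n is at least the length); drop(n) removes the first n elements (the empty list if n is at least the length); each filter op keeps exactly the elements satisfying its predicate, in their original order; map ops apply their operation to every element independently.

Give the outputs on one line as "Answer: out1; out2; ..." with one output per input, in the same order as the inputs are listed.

[-22, -26, -32, -72, -74, -80]; [-34, -34, -48, -86, -92]; [-4, -42, -56, -60]

Execution, op by op:
  [-11, -9, 14, -35, -38, -14, 38, -34] -> [-13, -11, 12, -37, -40, -16, 36, -36] -> [26, 22, -24, 74, 80, 32, -72, 72] -> [-26, -22, 24, -74, -80, -32, 72, -72] -> [72, 24, -22, -26, -32, -72, -74, -80] -> [-22, -26, -32, -72, -74, -80]
  [-15, 9, -41, 8, 39, -44, 33, -22, -15] -> [-17, 7, -43, 6, 37, -46, 31, -24, -17] -> [34, -14, 86, -12, -74, 92, -62, 48, 34] -> [-34, 14, -86, 12, 74, -92, 62, -48, -34] -> [74, 62, 14, 12, -34, -34, -48, -86, -92] -> [-34, -34, -48, -86, -92]
  [-26, 4, 12, -19, -28, 0] -> [-28, 2, 10, -21, -30, -2] -> [56, -4, -20, 42, 60, 4] -> [-56, 4, 20, -42, -60, -4] -> [20, 4, -4, -42, -56, -60] -> [-4, -42, -56, -60]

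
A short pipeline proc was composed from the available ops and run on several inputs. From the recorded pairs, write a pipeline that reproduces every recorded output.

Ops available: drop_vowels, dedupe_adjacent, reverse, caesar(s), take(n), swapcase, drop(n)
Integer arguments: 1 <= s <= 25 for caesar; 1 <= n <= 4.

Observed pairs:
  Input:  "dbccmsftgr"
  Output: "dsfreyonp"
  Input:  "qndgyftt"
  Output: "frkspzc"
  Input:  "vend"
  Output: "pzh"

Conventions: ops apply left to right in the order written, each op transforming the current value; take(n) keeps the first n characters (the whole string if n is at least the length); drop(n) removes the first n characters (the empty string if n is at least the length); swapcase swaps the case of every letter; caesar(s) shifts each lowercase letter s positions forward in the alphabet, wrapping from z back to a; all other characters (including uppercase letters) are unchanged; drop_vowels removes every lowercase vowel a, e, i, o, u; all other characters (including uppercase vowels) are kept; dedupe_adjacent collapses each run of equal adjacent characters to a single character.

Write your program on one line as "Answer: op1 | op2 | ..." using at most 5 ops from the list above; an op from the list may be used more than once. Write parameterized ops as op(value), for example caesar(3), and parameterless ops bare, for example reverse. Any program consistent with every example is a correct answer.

dedupe_adjacent | drop_vowels | reverse | caesar(12)

Check, running the answer program on each example:
  "dbccmsftgr" -> "dbcmsftgr" -> "dbcmsftgr" -> "rgtfsmcbd" -> "dsfreyonp"
  "qndgyftt" -> "qndgyft" -> "qndgyft" -> "tfygdnq" -> "frkspzc"
  "vend" -> "vend" -> "vnd" -> "dnv" -> "pzh"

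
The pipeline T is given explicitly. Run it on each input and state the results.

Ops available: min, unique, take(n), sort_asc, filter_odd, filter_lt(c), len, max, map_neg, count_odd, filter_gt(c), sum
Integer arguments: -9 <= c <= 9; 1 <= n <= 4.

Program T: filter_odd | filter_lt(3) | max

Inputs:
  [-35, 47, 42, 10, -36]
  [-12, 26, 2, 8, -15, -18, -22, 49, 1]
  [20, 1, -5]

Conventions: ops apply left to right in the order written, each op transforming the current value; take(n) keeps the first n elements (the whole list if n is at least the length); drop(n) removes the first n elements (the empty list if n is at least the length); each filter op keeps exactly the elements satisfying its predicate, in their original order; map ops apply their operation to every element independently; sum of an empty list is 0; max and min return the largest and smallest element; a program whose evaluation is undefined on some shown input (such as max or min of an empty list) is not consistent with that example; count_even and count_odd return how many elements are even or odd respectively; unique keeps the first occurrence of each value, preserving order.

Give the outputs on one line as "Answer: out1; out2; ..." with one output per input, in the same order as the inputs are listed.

Execution, op by op:
  [-35, 47, 42, 10, -36] -> [-35, 47] -> [-35] -> -35
  [-12, 26, 2, 8, -15, -18, -22, 49, 1] -> [-15, 49, 1] -> [-15, 1] -> 1
  [20, 1, -5] -> [1, -5] -> [1, -5] -> 1

-35; 1; 1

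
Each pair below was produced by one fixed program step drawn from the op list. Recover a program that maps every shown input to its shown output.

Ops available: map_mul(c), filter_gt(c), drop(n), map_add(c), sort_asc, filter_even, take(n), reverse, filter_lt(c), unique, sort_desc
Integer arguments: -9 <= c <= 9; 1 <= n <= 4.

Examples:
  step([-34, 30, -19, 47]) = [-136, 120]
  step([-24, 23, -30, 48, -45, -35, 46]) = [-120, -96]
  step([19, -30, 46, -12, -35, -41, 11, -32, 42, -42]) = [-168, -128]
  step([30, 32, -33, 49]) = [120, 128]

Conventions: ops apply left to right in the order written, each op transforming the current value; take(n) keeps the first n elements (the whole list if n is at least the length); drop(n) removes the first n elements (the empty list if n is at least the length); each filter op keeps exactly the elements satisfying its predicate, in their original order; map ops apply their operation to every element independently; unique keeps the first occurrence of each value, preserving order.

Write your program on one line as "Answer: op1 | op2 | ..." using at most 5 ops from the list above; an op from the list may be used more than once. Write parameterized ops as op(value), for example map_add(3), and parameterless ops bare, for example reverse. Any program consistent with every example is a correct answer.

sort_asc | filter_even | map_mul(4) | take(2)

Check, running the answer program on each example:
  [-34, 30, -19, 47] -> [-34, -19, 30, 47] -> [-34, 30] -> [-136, 120] -> [-136, 120]
  [-24, 23, -30, 48, -45, -35, 46] -> [-45, -35, -30, -24, 23, 46, 48] -> [-30, -24, 46, 48] -> [-120, -96, 184, 192] -> [-120, -96]
  [19, -30, 46, -12, -35, -41, 11, -32, 42, -42] -> [-42, -41, -35, -32, -30, -12, 11, 19, 42, 46] -> [-42, -32, -30, -12, 42, 46] -> [-168, -128, -120, -48, 168, 184] -> [-168, -128]
  [30, 32, -33, 49] -> [-33, 30, 32, 49] -> [30, 32] -> [120, 128] -> [120, 128]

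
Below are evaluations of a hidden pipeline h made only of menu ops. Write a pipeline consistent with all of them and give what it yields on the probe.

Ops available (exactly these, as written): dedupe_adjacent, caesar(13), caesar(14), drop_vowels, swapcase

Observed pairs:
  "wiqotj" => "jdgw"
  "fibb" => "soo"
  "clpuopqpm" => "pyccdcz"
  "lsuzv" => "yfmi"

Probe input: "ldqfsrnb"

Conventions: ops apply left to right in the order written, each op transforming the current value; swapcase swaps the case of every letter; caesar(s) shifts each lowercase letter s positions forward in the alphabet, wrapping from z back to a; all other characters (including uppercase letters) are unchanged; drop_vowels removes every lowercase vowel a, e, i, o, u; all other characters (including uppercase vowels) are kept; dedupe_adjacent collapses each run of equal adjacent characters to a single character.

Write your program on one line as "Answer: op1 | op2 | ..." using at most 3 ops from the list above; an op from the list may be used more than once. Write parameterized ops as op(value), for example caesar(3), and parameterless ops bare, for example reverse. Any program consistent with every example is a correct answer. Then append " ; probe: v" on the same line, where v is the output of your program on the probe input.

drop_vowels | caesar(13) ; probe: "yqdsfeao"

Check, running the answer program on each example:
  "wiqotj" -> "wqtj" -> "jdgw"
  "fibb" -> "fbb" -> "soo"
  "clpuopqpm" -> "clppqpm" -> "pyccdcz"
  "lsuzv" -> "lszv" -> "yfmi"
  probe: "ldqfsrnb" -> "ldqfsrnb" -> "yqdsfeao"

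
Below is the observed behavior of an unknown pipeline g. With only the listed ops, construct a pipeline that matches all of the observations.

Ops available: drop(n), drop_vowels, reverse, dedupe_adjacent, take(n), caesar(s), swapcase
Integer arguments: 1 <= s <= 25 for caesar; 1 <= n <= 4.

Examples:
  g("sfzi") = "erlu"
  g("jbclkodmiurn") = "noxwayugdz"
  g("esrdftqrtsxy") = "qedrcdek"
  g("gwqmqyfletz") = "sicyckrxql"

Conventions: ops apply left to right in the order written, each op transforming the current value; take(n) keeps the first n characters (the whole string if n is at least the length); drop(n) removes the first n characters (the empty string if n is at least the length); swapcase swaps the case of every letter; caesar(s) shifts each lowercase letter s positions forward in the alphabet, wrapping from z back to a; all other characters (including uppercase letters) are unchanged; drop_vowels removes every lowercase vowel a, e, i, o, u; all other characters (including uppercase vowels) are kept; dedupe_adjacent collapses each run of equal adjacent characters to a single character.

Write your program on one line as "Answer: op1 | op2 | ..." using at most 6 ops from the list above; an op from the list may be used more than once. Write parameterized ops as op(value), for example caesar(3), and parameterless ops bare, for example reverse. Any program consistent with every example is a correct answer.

reverse | caesar(11) | drop_vowels | reverse | caesar(1)

Check, running the answer program on each example:
  "sfzi" -> "izfs" -> "tkqd" -> "tkqd" -> "dqkt" -> "erlu"
  "jbclkodmiurn" -> "nruimdoklcbj" -> "ycftxozvwnmu" -> "ycftxzvwnm" -> "mnwvzxtfcy" -> "noxwayugdz"
  "esrdftqrtsxy" -> "yxstrqtfdrse" -> "jidecbeqocdp" -> "jdcbqcdp" -> "pdcqbcdj" -> "qedrcdek"
  "gwqmqyfletz" -> "ztelfyqmqwg" -> "kepwqjbxbhr" -> "kpwqjbxbhr" -> "rhbxbjqwpk" -> "sicyckrxql"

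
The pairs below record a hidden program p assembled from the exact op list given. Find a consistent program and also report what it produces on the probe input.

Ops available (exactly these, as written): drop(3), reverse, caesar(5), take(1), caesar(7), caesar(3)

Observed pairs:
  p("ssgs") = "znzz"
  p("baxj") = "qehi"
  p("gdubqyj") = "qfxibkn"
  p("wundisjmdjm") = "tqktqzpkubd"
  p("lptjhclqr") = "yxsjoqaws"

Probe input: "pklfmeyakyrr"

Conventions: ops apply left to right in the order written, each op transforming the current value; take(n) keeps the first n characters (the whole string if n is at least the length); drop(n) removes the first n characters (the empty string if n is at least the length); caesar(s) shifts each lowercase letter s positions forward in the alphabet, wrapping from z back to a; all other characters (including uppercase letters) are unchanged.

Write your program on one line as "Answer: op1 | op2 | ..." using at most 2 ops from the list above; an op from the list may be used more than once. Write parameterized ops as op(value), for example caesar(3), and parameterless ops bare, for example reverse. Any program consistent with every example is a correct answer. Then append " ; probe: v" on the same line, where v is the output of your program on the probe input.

caesar(7) | reverse ; probe: "yyfrhfltmsrw"

Check, running the answer program on each example:
  "ssgs" -> "zznz" -> "znzz"
  "baxj" -> "iheq" -> "qehi"
  "gdubqyj" -> "nkbixfq" -> "qfxibkn"
  "wundisjmdjm" -> "dbukpzqtkqt" -> "tqktqzpkubd"
  "lptjhclqr" -> "swaqojsxy" -> "yxsjoqaws"
  probe: "pklfmeyakyrr" -> "wrsmtlfhrfyy" -> "yyfrhfltmsrw"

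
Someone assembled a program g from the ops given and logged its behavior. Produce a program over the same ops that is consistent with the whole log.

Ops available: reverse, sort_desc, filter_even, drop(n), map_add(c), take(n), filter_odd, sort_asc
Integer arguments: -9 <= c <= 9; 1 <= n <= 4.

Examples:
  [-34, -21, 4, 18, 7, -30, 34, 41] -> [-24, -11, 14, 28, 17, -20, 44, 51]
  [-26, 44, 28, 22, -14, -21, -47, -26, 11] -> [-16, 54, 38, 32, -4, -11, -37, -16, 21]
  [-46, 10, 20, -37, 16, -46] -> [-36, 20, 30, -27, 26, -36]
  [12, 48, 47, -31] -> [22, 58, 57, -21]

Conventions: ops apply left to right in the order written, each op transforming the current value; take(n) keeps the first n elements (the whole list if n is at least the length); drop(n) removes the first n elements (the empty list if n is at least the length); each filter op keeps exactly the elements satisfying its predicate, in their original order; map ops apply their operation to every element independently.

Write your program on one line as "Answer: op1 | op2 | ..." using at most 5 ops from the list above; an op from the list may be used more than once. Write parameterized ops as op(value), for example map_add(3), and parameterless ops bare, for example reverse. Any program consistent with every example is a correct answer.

map_add(-2) | map_add(1) | map_add(8) | map_add(3)

Check, running the answer program on each example:
  [-34, -21, 4, 18, 7, -30, 34, 41] -> [-36, -23, 2, 16, 5, -32, 32, 39] -> [-35, -22, 3, 17, 6, -31, 33, 40] -> [-27, -14, 11, 25, 14, -23, 41, 48] -> [-24, -11, 14, 28, 17, -20, 44, 51]
  [-26, 44, 28, 22, -14, -21, -47, -26, 11] -> [-28, 42, 26, 20, -16, -23, -49, -28, 9] -> [-27, 43, 27, 21, -15, -22, -48, -27, 10] -> [-19, 51, 35, 29, -7, -14, -40, -19, 18] -> [-16, 54, 38, 32, -4, -11, -37, -16, 21]
  [-46, 10, 20, -37, 16, -46] -> [-48, 8, 18, -39, 14, -48] -> [-47, 9, 19, -38, 15, -47] -> [-39, 17, 27, -30, 23, -39] -> [-36, 20, 30, -27, 26, -36]
  [12, 48, 47, -31] -> [10, 46, 45, -33] -> [11, 47, 46, -32] -> [19, 55, 54, -24] -> [22, 58, 57, -21]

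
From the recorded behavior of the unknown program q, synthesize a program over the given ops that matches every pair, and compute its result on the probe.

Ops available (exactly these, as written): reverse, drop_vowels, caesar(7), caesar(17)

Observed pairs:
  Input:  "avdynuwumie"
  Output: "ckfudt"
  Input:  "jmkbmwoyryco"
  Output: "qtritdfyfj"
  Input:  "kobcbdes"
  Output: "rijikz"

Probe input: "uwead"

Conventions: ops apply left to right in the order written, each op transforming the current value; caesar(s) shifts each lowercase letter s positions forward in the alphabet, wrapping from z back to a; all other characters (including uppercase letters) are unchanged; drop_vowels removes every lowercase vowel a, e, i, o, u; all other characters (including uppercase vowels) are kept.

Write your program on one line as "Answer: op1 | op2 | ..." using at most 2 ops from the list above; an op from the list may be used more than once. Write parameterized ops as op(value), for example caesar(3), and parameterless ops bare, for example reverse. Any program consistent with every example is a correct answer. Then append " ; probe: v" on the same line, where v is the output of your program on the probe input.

drop_vowels | caesar(7) ; probe: "dk"

Check, running the answer program on each example:
  "avdynuwumie" -> "vdynwm" -> "ckfudt"
  "jmkbmwoyryco" -> "jmkbmwyryc" -> "qtritdfyfj"
  "kobcbdes" -> "kbcbds" -> "rijikz"
  probe: "uwead" -> "wd" -> "dk"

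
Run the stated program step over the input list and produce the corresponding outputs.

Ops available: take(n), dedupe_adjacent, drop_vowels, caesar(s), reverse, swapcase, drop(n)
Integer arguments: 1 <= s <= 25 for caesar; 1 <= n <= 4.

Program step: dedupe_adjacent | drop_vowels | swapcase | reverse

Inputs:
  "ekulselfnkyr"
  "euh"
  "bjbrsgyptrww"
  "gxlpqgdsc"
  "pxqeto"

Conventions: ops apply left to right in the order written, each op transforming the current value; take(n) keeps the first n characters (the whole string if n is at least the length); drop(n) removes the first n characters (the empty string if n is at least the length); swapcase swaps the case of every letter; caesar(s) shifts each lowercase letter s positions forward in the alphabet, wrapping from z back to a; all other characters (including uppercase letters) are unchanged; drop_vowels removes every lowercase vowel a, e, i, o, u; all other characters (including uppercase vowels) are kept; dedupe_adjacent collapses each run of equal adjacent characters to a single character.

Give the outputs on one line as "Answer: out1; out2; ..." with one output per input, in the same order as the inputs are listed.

"RYKNFLSLK"; "H"; "WRTPYGSRBJB"; "CSDGQPLXG"; "TQXP"

Execution, op by op:
  "ekulselfnkyr" -> "ekulselfnkyr" -> "klslfnkyr" -> "KLSLFNKYR" -> "RYKNFLSLK"
  "euh" -> "euh" -> "h" -> "H" -> "H"
  "bjbrsgyptrww" -> "bjbrsgyptrw" -> "bjbrsgyptrw" -> "BJBRSGYPTRW" -> "WRTPYGSRBJB"
  "gxlpqgdsc" -> "gxlpqgdsc" -> "gxlpqgdsc" -> "GXLPQGDSC" -> "CSDGQPLXG"
  "pxqeto" -> "pxqeto" -> "pxqt" -> "PXQT" -> "TQXP"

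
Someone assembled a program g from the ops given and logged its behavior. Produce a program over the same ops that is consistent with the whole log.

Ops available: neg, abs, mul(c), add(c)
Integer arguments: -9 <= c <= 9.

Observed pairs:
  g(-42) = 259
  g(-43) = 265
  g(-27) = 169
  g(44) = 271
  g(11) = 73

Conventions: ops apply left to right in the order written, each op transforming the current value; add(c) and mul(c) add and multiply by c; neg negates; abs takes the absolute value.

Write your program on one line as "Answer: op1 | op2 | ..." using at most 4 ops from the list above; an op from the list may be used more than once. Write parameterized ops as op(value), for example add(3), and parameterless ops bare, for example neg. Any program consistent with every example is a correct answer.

mul(-6) | abs | add(7)

Check, running the answer program on each example:
  -42 -> 252 -> 252 -> 259
  -43 -> 258 -> 258 -> 265
  -27 -> 162 -> 162 -> 169
  44 -> -264 -> 264 -> 271
  11 -> -66 -> 66 -> 73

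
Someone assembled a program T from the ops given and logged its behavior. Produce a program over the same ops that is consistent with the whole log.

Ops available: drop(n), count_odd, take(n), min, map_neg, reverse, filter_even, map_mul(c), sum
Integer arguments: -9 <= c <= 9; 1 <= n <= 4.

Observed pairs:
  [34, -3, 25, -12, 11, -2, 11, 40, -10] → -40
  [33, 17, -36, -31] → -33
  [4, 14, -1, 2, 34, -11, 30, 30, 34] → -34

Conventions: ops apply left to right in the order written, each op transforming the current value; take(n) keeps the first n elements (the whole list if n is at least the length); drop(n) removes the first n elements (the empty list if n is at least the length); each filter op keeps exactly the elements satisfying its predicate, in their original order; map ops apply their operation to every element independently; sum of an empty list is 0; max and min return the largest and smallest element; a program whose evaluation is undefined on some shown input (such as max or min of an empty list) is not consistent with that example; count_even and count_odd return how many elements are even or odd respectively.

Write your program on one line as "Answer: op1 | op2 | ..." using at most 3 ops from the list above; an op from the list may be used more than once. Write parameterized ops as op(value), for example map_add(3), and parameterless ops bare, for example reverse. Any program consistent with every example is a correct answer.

map_mul(-1) | min

Check, running the answer program on each example:
  [34, -3, 25, -12, 11, -2, 11, 40, -10] -> [-34, 3, -25, 12, -11, 2, -11, -40, 10] -> -40
  [33, 17, -36, -31] -> [-33, -17, 36, 31] -> -33
  [4, 14, -1, 2, 34, -11, 30, 30, 34] -> [-4, -14, 1, -2, -34, 11, -30, -30, -34] -> -34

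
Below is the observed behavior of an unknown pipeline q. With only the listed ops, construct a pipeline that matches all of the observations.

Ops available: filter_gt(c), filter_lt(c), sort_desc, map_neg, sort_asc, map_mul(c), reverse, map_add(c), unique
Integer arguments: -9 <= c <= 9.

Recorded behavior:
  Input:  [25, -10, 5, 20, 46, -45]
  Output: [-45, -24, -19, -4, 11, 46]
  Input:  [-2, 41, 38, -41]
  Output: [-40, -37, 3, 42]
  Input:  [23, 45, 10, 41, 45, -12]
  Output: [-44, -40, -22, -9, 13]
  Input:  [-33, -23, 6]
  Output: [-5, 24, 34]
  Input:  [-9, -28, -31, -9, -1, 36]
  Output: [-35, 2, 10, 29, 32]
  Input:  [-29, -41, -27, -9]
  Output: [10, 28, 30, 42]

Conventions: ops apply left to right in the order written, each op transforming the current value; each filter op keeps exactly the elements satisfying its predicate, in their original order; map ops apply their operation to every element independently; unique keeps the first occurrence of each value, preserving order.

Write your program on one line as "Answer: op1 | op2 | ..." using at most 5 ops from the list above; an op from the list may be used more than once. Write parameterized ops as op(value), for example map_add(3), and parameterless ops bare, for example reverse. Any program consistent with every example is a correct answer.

map_neg | map_add(1) | sort_asc | unique

Check, running the answer program on each example:
  [25, -10, 5, 20, 46, -45] -> [-25, 10, -5, -20, -46, 45] -> [-24, 11, -4, -19, -45, 46] -> [-45, -24, -19, -4, 11, 46] -> [-45, -24, -19, -4, 11, 46]
  [-2, 41, 38, -41] -> [2, -41, -38, 41] -> [3, -40, -37, 42] -> [-40, -37, 3, 42] -> [-40, -37, 3, 42]
  [23, 45, 10, 41, 45, -12] -> [-23, -45, -10, -41, -45, 12] -> [-22, -44, -9, -40, -44, 13] -> [-44, -44, -40, -22, -9, 13] -> [-44, -40, -22, -9, 13]
  [-33, -23, 6] -> [33, 23, -6] -> [34, 24, -5] -> [-5, 24, 34] -> [-5, 24, 34]
  [-9, -28, -31, -9, -1, 36] -> [9, 28, 31, 9, 1, -36] -> [10, 29, 32, 10, 2, -35] -> [-35, 2, 10, 10, 29, 32] -> [-35, 2, 10, 29, 32]
  [-29, -41, -27, -9] -> [29, 41, 27, 9] -> [30, 42, 28, 10] -> [10, 28, 30, 42] -> [10, 28, 30, 42]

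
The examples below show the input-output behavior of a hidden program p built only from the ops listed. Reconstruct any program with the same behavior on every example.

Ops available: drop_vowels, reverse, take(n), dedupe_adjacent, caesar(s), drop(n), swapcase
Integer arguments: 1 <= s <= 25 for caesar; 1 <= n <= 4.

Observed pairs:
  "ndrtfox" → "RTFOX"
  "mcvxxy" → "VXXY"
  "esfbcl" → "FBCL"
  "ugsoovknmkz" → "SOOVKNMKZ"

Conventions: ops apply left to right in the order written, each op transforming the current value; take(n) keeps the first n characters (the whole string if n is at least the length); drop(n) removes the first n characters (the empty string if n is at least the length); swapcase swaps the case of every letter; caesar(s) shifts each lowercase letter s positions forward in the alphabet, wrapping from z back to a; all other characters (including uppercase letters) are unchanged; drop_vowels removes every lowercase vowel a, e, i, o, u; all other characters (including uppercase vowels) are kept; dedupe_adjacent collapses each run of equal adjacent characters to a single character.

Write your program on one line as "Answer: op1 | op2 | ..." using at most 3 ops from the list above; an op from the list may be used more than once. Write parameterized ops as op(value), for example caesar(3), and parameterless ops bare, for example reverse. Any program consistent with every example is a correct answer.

swapcase | drop(2)

Check, running the answer program on each example:
  "ndrtfox" -> "NDRTFOX" -> "RTFOX"
  "mcvxxy" -> "MCVXXY" -> "VXXY"
  "esfbcl" -> "ESFBCL" -> "FBCL"
  "ugsoovknmkz" -> "UGSOOVKNMKZ" -> "SOOVKNMKZ"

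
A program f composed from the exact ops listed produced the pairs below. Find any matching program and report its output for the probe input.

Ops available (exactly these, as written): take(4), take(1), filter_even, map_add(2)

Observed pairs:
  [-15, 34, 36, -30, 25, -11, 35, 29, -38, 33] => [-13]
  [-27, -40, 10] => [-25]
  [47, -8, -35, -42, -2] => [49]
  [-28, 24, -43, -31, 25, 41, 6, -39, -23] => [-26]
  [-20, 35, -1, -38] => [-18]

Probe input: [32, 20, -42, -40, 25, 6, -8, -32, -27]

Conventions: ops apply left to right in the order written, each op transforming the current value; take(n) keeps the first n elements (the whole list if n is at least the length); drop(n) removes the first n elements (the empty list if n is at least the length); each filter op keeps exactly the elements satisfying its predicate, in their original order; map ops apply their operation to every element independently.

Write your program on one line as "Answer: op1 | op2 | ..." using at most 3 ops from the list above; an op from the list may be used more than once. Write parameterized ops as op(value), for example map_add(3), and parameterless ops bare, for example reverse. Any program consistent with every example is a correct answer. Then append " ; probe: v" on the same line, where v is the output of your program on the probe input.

take(1) | map_add(2) ; probe: [34]

Check, running the answer program on each example:
  [-15, 34, 36, -30, 25, -11, 35, 29, -38, 33] -> [-15] -> [-13]
  [-27, -40, 10] -> [-27] -> [-25]
  [47, -8, -35, -42, -2] -> [47] -> [49]
  [-28, 24, -43, -31, 25, 41, 6, -39, -23] -> [-28] -> [-26]
  [-20, 35, -1, -38] -> [-20] -> [-18]
  probe: [32, 20, -42, -40, 25, 6, -8, -32, -27] -> [32] -> [34]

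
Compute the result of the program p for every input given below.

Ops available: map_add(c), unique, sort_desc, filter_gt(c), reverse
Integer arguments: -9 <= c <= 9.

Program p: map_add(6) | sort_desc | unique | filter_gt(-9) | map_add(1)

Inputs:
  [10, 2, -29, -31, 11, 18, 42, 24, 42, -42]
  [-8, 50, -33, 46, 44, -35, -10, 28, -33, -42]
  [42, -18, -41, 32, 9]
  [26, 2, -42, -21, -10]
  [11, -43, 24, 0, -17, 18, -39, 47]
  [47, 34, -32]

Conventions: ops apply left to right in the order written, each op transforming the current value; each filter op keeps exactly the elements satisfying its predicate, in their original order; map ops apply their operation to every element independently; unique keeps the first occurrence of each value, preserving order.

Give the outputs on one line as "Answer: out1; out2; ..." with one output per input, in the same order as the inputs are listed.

[49, 31, 25, 18, 17, 9]; [57, 53, 51, 35, -1, -3]; [49, 39, 16]; [33, 9, -3]; [54, 31, 25, 18, 7]; [54, 41]

Execution, op by op:
  [10, 2, -29, -31, 11, 18, 42, 24, 42, -42] -> [16, 8, -23, -25, 17, 24, 48, 30, 48, -36] -> [48, 48, 30, 24, 17, 16, 8, -23, -25, -36] -> [48, 30, 24, 17, 16, 8, -23, -25, -36] -> [48, 30, 24, 17, 16, 8] -> [49, 31, 25, 18, 17, 9]
  [-8, 50, -33, 46, 44, -35, -10, 28, -33, -42] -> [-2, 56, -27, 52, 50, -29, -4, 34, -27, -36] -> [56, 52, 50, 34, -2, -4, -27, -27, -29, -36] -> [56, 52, 50, 34, -2, -4, -27, -29, -36] -> [56, 52, 50, 34, -2, -4] -> [57, 53, 51, 35, -1, -3]
  [42, -18, -41, 32, 9] -> [48, -12, -35, 38, 15] -> [48, 38, 15, -12, -35] -> [48, 38, 15, -12, -35] -> [48, 38, 15] -> [49, 39, 16]
  [26, 2, -42, -21, -10] -> [32, 8, -36, -15, -4] -> [32, 8, -4, -15, -36] -> [32, 8, -4, -15, -36] -> [32, 8, -4] -> [33, 9, -3]
  [11, -43, 24, 0, -17, 18, -39, 47] -> [17, -37, 30, 6, -11, 24, -33, 53] -> [53, 30, 24, 17, 6, -11, -33, -37] -> [53, 30, 24, 17, 6, -11, -33, -37] -> [53, 30, 24, 17, 6] -> [54, 31, 25, 18, 7]
  [47, 34, -32] -> [53, 40, -26] -> [53, 40, -26] -> [53, 40, -26] -> [53, 40] -> [54, 41]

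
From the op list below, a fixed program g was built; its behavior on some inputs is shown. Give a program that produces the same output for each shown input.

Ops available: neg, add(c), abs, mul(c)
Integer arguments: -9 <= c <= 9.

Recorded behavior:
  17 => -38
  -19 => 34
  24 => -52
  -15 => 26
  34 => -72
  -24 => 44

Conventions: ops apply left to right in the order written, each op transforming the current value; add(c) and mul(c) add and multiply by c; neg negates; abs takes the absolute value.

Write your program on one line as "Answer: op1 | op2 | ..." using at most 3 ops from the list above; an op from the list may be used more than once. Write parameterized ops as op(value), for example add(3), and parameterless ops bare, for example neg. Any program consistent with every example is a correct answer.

add(2) | mul(2) | neg

Check, running the answer program on each example:
  17 -> 19 -> 38 -> -38
  -19 -> -17 -> -34 -> 34
  24 -> 26 -> 52 -> -52
  -15 -> -13 -> -26 -> 26
  34 -> 36 -> 72 -> -72
  -24 -> -22 -> -44 -> 44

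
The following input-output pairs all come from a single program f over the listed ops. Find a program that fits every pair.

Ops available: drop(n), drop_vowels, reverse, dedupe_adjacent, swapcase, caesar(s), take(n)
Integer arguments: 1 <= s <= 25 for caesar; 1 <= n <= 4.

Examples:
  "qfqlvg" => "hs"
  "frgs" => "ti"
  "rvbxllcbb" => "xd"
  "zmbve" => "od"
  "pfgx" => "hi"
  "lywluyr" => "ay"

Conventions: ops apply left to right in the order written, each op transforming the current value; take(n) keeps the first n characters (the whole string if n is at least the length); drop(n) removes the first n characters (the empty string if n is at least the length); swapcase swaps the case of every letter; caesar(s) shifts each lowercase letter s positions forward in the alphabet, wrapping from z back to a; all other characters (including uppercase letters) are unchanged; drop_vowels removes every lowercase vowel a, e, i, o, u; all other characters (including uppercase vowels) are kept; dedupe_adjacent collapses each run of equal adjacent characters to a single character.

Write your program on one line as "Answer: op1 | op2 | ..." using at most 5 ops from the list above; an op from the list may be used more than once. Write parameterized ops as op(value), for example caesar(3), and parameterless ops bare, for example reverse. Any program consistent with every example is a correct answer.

caesar(1) | take(3) | caesar(1) | drop(1)

Check, running the answer program on each example:
  "qfqlvg" -> "rgrmwh" -> "rgr" -> "shs" -> "hs"
  "frgs" -> "gsht" -> "gsh" -> "hti" -> "ti"
  "rvbxllcbb" -> "swcymmdcc" -> "swc" -> "txd" -> "xd"
  "zmbve" -> "ancwf" -> "anc" -> "bod" -> "od"
  "pfgx" -> "qghy" -> "qgh" -> "rhi" -> "hi"
  "lywluyr" -> "mzxmvzs" -> "mzx" -> "nay" -> "ay"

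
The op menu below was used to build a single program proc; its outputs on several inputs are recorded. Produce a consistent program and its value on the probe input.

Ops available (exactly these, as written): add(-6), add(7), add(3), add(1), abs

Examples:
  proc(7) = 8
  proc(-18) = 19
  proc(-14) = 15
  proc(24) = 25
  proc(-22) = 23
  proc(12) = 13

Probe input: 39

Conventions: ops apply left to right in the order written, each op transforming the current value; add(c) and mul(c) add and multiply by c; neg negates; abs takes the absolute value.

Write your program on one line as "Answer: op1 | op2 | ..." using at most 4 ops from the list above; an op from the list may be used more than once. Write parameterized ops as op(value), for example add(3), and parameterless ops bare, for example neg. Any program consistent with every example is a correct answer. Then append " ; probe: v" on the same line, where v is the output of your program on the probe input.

abs | add(-6) | add(7) ; probe: 40

Check, running the answer program on each example:
  7 -> 7 -> 1 -> 8
  -18 -> 18 -> 12 -> 19
  -14 -> 14 -> 8 -> 15
  24 -> 24 -> 18 -> 25
  -22 -> 22 -> 16 -> 23
  12 -> 12 -> 6 -> 13
  probe: 39 -> 39 -> 33 -> 40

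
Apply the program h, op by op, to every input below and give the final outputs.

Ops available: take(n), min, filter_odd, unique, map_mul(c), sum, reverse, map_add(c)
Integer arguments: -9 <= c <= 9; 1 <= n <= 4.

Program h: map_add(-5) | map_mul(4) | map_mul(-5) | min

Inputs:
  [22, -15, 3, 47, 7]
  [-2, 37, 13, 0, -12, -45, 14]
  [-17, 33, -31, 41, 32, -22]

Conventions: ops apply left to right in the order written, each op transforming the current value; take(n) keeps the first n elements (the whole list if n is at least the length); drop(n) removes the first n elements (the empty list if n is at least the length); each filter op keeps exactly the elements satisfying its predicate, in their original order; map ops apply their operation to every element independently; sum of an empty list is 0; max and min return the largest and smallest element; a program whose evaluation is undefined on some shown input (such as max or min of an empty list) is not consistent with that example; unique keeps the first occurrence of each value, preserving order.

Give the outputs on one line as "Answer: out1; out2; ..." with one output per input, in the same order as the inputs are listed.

Execution, op by op:
  [22, -15, 3, 47, 7] -> [17, -20, -2, 42, 2] -> [68, -80, -8, 168, 8] -> [-340, 400, 40, -840, -40] -> -840
  [-2, 37, 13, 0, -12, -45, 14] -> [-7, 32, 8, -5, -17, -50, 9] -> [-28, 128, 32, -20, -68, -200, 36] -> [140, -640, -160, 100, 340, 1000, -180] -> -640
  [-17, 33, -31, 41, 32, -22] -> [-22, 28, -36, 36, 27, -27] -> [-88, 112, -144, 144, 108, -108] -> [440, -560, 720, -720, -540, 540] -> -720

-840; -640; -720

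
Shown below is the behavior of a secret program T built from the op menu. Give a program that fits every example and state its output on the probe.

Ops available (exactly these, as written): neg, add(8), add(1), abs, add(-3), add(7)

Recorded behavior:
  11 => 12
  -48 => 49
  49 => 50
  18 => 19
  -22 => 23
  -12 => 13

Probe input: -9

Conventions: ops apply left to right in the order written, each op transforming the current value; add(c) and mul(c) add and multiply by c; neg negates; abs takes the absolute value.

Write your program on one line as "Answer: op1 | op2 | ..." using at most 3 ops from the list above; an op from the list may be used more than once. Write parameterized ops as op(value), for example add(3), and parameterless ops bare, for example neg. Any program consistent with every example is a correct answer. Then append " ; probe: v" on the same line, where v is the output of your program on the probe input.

abs | add(1) ; probe: 10

Check, running the answer program on each example:
  11 -> 11 -> 12
  -48 -> 48 -> 49
  49 -> 49 -> 50
  18 -> 18 -> 19
  -22 -> 22 -> 23
  -12 -> 12 -> 13
  probe: -9 -> 9 -> 10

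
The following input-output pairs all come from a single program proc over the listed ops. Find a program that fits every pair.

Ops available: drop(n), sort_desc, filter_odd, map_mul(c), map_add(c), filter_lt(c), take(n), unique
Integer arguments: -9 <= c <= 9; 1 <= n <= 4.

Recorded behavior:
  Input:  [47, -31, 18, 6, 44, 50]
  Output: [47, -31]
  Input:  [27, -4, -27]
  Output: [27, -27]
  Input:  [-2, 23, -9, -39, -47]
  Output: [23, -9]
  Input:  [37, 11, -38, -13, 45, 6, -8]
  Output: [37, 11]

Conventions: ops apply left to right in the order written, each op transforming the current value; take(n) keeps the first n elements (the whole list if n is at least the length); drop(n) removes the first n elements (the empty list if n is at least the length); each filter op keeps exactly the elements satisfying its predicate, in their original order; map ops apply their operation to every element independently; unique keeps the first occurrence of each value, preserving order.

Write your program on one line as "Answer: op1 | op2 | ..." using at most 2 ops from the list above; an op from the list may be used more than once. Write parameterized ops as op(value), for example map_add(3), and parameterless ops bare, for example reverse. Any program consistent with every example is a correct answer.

take(3) | filter_odd

Check, running the answer program on each example:
  [47, -31, 18, 6, 44, 50] -> [47, -31, 18] -> [47, -31]
  [27, -4, -27] -> [27, -4, -27] -> [27, -27]
  [-2, 23, -9, -39, -47] -> [-2, 23, -9] -> [23, -9]
  [37, 11, -38, -13, 45, 6, -8] -> [37, 11, -38] -> [37, 11]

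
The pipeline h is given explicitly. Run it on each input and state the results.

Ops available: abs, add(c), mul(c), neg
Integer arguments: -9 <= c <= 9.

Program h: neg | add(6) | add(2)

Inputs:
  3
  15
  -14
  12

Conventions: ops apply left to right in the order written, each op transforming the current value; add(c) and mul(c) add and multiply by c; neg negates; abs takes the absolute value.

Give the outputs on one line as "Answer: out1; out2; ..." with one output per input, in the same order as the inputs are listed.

5; -7; 22; -4

Execution, op by op:
  3 -> -3 -> 3 -> 5
  15 -> -15 -> -9 -> -7
  -14 -> 14 -> 20 -> 22
  12 -> -12 -> -6 -> -4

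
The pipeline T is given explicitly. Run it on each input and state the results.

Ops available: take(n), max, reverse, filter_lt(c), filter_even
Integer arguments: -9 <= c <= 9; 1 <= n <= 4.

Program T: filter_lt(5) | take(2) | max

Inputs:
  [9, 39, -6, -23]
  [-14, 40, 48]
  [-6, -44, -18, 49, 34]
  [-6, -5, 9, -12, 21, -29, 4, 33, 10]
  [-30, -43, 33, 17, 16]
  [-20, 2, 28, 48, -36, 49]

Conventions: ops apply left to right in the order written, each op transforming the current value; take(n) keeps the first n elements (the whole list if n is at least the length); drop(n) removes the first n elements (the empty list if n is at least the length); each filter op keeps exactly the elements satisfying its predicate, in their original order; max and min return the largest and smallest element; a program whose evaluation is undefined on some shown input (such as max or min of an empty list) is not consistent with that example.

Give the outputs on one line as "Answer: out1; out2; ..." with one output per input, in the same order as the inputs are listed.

Execution, op by op:
  [9, 39, -6, -23] -> [-6, -23] -> [-6, -23] -> -6
  [-14, 40, 48] -> [-14] -> [-14] -> -14
  [-6, -44, -18, 49, 34] -> [-6, -44, -18] -> [-6, -44] -> -6
  [-6, -5, 9, -12, 21, -29, 4, 33, 10] -> [-6, -5, -12, -29, 4] -> [-6, -5] -> -5
  [-30, -43, 33, 17, 16] -> [-30, -43] -> [-30, -43] -> -30
  [-20, 2, 28, 48, -36, 49] -> [-20, 2, -36] -> [-20, 2] -> 2

-6; -14; -6; -5; -30; 2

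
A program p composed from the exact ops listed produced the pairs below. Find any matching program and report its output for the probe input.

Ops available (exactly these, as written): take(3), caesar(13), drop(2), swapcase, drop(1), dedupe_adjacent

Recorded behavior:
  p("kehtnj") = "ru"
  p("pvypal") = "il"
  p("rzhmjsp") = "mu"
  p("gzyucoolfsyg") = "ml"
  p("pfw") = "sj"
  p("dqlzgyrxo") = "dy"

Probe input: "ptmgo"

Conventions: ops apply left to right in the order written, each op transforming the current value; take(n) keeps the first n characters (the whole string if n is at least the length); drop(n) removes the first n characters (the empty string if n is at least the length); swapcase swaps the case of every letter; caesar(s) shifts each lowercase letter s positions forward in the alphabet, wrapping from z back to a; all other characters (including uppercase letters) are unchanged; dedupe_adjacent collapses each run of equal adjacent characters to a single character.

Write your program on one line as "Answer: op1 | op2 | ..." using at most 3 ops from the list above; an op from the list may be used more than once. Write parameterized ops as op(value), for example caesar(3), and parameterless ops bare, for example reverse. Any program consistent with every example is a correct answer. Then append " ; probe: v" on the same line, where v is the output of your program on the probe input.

caesar(13) | take(3) | drop(1) ; probe: "gz"

Check, running the answer program on each example:
  "kehtnj" -> "xrugaw" -> "xru" -> "ru"
  "pvypal" -> "cilcny" -> "cil" -> "il"
  "rzhmjsp" -> "emuzwfc" -> "emu" -> "mu"
  "gzyucoolfsyg" -> "tmlhpbbysflt" -> "tml" -> "ml"
  "pfw" -> "csj" -> "csj" -> "sj"
  "dqlzgyrxo" -> "qdymtlekb" -> "qdy" -> "dy"
  probe: "ptmgo" -> "cgztb" -> "cgz" -> "gz"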